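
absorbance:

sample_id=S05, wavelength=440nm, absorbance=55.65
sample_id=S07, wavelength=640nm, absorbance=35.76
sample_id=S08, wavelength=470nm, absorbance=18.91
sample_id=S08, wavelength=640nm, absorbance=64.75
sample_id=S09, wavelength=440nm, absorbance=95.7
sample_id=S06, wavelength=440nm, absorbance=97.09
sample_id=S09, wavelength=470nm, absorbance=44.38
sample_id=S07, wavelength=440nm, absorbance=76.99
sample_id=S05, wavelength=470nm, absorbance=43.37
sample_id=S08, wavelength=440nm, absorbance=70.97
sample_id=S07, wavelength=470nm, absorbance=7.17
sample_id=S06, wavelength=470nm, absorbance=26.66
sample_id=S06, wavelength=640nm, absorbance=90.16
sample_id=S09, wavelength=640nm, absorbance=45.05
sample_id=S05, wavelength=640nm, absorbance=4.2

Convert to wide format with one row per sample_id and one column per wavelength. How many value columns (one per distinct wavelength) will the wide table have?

3

3 distinct wavelength values: 440nm, 470nm, 640nm.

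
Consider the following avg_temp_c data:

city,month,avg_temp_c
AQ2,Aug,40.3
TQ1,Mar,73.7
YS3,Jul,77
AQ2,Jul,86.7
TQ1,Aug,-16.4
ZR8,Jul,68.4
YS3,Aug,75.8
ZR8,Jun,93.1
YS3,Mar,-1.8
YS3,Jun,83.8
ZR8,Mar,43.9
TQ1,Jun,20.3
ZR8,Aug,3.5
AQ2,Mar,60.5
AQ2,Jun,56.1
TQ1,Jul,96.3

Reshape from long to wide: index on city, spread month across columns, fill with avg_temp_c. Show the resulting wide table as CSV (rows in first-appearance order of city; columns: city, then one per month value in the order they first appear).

Columns: city plus the 4 distinct month values (Aug, Mar, Jul, Jun).
For example, row AQ2 column Aug takes avg_temp_c=40.3 from the long row (AQ2, Aug).

city,Aug,Mar,Jul,Jun
AQ2,40.3,60.5,86.7,56.1
TQ1,-16.4,73.7,96.3,20.3
YS3,75.8,-1.8,77,83.8
ZR8,3.5,43.9,68.4,93.1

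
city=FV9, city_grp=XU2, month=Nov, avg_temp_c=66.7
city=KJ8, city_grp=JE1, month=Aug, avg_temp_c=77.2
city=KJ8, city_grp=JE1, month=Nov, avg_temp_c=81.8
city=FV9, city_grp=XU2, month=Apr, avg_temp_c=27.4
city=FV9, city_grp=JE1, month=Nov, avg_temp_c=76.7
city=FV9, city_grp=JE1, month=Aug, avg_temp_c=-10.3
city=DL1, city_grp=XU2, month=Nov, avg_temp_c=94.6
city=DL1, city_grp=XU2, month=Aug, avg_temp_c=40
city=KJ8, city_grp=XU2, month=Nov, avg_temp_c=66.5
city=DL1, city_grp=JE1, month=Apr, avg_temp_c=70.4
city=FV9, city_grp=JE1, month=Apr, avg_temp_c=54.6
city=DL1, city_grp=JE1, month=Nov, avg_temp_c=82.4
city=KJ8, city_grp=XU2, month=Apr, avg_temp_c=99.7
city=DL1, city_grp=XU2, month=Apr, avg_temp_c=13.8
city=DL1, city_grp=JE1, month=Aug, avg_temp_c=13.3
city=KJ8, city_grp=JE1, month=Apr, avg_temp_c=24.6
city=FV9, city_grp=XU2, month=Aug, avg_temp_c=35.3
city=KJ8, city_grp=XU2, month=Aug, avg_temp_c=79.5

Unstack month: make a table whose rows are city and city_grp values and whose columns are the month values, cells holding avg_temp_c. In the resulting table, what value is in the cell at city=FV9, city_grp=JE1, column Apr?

54.6

Wide layout: rows indexed by city and city_grp, columns are the 3 distinct month values (Nov, Aug, Apr).
Cell (city=FV9, city_grp=JE1, month=Apr) draws from the long row where city=FV9, city_grp=JE1 and month=Apr, which has avg_temp_c=54.6.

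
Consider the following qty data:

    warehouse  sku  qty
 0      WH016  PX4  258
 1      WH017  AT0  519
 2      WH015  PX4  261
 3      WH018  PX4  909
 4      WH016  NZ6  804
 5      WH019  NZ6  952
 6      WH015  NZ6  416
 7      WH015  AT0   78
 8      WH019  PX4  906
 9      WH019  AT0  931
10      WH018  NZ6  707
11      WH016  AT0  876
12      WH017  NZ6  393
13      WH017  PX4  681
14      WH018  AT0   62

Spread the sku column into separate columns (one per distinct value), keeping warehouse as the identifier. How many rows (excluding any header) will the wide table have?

5 distinct warehouse values → 5 rows.

5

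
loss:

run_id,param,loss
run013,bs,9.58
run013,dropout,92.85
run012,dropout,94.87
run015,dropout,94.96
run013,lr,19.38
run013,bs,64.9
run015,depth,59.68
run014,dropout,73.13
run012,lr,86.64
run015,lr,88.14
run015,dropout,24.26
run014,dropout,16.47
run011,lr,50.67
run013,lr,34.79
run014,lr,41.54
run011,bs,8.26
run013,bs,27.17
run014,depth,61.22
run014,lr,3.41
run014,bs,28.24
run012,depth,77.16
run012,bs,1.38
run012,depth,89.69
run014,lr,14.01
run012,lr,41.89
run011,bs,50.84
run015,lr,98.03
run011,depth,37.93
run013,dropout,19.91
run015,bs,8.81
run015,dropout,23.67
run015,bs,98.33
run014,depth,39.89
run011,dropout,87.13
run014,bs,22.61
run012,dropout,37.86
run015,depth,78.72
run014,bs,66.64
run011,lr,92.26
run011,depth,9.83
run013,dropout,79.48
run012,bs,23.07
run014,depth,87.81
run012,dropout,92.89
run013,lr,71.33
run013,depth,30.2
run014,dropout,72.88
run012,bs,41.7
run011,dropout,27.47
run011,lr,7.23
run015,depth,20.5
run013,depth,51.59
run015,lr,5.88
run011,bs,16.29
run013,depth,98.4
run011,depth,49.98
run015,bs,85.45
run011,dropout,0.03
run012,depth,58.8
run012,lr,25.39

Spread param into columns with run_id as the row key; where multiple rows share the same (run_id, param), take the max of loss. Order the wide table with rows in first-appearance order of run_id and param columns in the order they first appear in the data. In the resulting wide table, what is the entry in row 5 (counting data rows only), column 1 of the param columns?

50.84

With rows in first-appearance order of run_id, row 5 is run_id=run011. param columns in first-appearance order: bs, dropout, lr, depth; column 1 is bs.
Long rows with run_id=run011, param=bs: max(8.26, 50.84, 16.29) = 50.84.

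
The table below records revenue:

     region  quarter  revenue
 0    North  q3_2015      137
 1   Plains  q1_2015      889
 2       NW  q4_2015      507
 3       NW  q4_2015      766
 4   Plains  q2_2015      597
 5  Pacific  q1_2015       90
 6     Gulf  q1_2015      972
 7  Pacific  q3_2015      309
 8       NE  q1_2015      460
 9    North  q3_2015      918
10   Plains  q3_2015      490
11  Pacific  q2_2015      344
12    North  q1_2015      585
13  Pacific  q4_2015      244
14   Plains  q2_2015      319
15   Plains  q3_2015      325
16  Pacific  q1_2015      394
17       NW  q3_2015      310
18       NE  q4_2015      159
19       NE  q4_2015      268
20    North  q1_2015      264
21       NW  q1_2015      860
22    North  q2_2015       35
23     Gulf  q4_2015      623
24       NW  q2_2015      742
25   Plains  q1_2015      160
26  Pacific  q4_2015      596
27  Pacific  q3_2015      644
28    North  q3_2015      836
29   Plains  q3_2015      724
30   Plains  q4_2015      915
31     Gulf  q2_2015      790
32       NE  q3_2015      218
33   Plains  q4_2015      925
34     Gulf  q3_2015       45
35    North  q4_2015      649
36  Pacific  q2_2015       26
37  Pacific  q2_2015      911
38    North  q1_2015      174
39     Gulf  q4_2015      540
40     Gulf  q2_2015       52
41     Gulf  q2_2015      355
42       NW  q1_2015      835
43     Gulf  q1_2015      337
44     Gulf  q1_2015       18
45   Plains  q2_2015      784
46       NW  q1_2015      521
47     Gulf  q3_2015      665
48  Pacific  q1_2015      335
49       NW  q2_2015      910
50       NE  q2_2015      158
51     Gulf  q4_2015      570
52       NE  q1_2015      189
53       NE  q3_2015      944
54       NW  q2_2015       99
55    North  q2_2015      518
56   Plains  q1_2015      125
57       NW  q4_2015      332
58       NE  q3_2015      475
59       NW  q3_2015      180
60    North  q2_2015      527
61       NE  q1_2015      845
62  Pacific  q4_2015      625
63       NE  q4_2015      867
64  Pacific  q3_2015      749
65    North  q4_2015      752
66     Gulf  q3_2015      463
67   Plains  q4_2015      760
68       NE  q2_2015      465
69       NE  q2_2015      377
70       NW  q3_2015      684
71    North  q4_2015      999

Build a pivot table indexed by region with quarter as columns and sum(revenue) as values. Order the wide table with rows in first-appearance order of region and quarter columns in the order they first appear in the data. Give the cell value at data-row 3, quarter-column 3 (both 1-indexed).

With rows in first-appearance order of region, row 3 is region=NW. quarter columns in first-appearance order: q3_2015, q1_2015, q4_2015, q2_2015; column 3 is q4_2015.
Long rows with region=NW, quarter=q4_2015: 507 + 766 + 332 = 1605.

1605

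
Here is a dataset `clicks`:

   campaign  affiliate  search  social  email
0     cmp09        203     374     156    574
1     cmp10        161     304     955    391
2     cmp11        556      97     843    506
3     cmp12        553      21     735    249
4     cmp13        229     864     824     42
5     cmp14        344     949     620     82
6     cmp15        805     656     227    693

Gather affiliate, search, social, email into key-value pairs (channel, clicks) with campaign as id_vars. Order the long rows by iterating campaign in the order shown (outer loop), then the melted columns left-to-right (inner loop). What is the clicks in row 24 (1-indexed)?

28 rows total (7 × 4). Row 24: index ⌊(24-1)/4⌋ = 5 into campaign → cmp14; (24-1) mod 4 = 3 into the melted columns → email.
So row 24 is (cmp14, email, 82); clicks = 82.

82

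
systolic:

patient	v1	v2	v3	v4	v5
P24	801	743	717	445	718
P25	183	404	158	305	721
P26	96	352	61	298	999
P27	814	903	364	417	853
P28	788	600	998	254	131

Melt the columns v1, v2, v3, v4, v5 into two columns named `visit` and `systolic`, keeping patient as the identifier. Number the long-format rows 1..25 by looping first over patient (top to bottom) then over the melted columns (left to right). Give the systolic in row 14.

298

25 rows total (5 × 5). Row 14: index ⌊(14-1)/5⌋ = 2 into patient → P26; (14-1) mod 5 = 3 into the melted columns → v4.
So row 14 is (P26, v4, 298); systolic = 298.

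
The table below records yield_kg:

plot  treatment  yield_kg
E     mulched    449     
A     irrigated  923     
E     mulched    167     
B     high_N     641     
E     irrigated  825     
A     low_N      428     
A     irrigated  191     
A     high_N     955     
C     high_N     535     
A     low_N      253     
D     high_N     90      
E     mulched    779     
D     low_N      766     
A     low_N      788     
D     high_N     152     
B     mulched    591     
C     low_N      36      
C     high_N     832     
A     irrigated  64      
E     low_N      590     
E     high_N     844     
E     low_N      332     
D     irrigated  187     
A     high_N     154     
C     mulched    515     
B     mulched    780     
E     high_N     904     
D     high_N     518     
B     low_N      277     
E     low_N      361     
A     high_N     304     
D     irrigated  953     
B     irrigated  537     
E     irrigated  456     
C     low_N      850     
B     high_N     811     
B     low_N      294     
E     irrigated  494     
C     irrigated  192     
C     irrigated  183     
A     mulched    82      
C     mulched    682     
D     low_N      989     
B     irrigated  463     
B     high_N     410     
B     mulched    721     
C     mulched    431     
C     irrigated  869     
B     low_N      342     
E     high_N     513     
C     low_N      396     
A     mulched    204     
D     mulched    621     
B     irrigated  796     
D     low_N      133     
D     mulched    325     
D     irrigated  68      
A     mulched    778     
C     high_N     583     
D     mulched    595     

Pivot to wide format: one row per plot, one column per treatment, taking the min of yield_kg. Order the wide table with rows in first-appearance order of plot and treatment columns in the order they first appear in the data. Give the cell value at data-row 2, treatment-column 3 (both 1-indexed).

154

With rows in first-appearance order of plot, row 2 is plot=A. treatment columns in first-appearance order: mulched, irrigated, high_N, low_N; column 3 is high_N.
Long rows with plot=A, treatment=high_N: min(955, 154, 304) = 154.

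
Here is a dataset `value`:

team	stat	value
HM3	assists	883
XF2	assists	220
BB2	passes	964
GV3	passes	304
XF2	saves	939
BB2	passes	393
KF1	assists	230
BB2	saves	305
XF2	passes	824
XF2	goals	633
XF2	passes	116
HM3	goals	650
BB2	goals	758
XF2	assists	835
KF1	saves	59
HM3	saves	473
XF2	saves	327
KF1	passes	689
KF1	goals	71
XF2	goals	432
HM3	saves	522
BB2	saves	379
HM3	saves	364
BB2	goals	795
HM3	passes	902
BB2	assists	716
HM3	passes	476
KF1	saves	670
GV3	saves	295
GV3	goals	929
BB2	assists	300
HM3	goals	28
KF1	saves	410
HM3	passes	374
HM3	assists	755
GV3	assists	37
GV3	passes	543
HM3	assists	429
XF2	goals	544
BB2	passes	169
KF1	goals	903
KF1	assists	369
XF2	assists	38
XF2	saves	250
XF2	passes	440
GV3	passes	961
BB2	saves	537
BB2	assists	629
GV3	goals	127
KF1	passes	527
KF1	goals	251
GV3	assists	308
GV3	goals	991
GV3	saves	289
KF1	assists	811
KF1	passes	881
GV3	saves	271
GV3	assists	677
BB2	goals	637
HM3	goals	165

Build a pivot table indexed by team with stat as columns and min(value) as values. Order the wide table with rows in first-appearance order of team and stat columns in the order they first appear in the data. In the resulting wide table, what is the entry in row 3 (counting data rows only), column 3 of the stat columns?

With rows in first-appearance order of team, row 3 is team=BB2. stat columns in first-appearance order: assists, passes, saves, goals; column 3 is saves.
Long rows with team=BB2, stat=saves: min(305, 379, 537) = 305.

305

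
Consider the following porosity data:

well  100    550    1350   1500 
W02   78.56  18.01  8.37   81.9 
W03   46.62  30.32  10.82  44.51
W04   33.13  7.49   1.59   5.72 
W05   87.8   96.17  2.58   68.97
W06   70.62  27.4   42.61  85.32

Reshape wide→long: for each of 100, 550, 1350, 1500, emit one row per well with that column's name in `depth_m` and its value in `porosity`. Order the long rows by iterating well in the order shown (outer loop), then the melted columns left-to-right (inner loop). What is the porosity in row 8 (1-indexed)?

44.51

20 rows total (5 × 4). Row 8: index ⌊(8-1)/4⌋ = 1 into well → W03; (8-1) mod 4 = 3 into the melted columns → 1500.
So row 8 is (W03, 1500, 44.51); porosity = 44.51.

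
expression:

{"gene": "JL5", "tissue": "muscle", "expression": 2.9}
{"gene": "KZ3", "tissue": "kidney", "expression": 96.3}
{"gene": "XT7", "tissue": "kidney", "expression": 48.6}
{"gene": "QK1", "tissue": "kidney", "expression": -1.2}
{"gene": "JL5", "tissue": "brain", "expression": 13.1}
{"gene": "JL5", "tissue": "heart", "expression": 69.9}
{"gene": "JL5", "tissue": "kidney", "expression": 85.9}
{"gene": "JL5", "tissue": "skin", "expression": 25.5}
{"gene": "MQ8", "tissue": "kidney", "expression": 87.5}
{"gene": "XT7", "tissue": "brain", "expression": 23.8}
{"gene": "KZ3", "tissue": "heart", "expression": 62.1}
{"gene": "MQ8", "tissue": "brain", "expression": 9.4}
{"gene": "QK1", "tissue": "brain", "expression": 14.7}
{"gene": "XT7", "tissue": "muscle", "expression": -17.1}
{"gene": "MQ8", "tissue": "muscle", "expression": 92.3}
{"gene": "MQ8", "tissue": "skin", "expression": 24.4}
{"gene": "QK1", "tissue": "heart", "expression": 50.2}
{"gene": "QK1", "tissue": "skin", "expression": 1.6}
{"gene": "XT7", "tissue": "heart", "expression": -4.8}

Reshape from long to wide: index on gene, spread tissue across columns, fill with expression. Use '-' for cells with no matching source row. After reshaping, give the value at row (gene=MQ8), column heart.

-

No long-format row has gene=MQ8 and tissue=heart, so the cell is -.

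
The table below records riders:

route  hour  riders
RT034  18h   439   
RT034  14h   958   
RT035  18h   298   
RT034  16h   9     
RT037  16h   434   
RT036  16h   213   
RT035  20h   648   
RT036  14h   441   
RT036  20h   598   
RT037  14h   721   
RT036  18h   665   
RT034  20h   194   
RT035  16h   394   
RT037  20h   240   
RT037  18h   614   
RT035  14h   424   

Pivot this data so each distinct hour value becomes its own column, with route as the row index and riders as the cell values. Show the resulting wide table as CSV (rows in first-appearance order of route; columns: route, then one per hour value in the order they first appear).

Columns: route plus the 4 distinct hour values (18h, 14h, 16h, 20h).
For example, row RT034 column 18h takes riders=439 from the long row (RT034, 18h).

route,18h,14h,16h,20h
RT034,439,958,9,194
RT035,298,424,394,648
RT037,614,721,434,240
RT036,665,441,213,598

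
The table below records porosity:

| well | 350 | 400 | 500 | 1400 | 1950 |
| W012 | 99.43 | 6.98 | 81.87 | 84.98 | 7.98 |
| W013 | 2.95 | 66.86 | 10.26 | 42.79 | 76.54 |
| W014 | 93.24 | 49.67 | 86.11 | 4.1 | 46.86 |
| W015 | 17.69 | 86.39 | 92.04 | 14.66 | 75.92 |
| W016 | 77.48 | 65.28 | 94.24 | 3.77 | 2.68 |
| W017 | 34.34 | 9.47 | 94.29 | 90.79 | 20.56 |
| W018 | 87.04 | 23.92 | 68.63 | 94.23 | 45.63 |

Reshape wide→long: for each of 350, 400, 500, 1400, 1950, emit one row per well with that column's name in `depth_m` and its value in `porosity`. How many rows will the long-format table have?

35

7 well values × 5 melted columns = 35 rows.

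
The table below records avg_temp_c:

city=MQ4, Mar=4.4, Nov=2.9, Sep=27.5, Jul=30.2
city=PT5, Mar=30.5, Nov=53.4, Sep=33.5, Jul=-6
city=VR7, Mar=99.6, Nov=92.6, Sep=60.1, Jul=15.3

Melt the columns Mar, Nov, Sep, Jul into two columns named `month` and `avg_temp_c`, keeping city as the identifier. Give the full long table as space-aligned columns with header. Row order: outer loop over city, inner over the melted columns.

Each (city, column) pair becomes one row: 3 × 4 = 12 rows.
For example, (MQ4, Mar) → avg_temp_c=4.4.

city  month  avg_temp_c
MQ4   Mar    4.4       
MQ4   Nov    2.9       
MQ4   Sep    27.5      
MQ4   Jul    30.2      
PT5   Mar    30.5      
PT5   Nov    53.4      
PT5   Sep    33.5      
PT5   Jul    -6        
VR7   Mar    99.6      
VR7   Nov    92.6      
VR7   Sep    60.1      
VR7   Jul    15.3      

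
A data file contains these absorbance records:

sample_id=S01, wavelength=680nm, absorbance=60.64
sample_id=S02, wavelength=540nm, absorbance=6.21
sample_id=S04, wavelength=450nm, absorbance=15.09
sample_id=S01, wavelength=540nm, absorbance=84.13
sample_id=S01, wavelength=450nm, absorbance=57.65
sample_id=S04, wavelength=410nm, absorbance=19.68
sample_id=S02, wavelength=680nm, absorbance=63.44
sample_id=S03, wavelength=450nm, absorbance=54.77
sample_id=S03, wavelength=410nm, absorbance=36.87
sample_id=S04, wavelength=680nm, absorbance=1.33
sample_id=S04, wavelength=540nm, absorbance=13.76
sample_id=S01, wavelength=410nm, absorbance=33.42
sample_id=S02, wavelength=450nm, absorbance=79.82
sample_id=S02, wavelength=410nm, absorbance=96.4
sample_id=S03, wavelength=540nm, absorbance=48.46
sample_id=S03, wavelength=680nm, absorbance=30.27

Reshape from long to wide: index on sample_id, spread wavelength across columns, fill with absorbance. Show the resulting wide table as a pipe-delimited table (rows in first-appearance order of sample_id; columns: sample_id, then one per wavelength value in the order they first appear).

Columns: sample_id plus the 4 distinct wavelength values (680nm, 540nm, 450nm, 410nm).
For example, row S01 column 680nm takes absorbance=60.64 from the long row (S01, 680nm).

| sample_id | 680nm | 540nm | 450nm | 410nm |
| S01 | 60.64 | 84.13 | 57.65 | 33.42 |
| S02 | 63.44 | 6.21 | 79.82 | 96.4 |
| S04 | 1.33 | 13.76 | 15.09 | 19.68 |
| S03 | 30.27 | 48.46 | 54.77 | 36.87 |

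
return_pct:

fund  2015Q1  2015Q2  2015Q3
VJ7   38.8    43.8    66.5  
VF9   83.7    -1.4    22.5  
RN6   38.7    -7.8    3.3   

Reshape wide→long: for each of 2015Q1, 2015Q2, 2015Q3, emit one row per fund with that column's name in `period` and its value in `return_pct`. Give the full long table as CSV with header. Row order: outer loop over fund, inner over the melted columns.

Each (fund, column) pair becomes one row: 3 × 3 = 9 rows.
For example, (VJ7, 2015Q1) → return_pct=38.8.

fund,period,return_pct
VJ7,2015Q1,38.8
VJ7,2015Q2,43.8
VJ7,2015Q3,66.5
VF9,2015Q1,83.7
VF9,2015Q2,-1.4
VF9,2015Q3,22.5
RN6,2015Q1,38.7
RN6,2015Q2,-7.8
RN6,2015Q3,3.3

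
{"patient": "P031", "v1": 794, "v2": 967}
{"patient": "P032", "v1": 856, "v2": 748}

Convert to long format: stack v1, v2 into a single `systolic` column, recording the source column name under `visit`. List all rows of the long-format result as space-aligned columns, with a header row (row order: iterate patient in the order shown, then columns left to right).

Each (patient, column) pair becomes one row: 2 × 2 = 4 rows.
For example, (P031, v1) → systolic=794.

patient  visit  systolic
P031     v1     794     
P031     v2     967     
P032     v1     856     
P032     v2     748     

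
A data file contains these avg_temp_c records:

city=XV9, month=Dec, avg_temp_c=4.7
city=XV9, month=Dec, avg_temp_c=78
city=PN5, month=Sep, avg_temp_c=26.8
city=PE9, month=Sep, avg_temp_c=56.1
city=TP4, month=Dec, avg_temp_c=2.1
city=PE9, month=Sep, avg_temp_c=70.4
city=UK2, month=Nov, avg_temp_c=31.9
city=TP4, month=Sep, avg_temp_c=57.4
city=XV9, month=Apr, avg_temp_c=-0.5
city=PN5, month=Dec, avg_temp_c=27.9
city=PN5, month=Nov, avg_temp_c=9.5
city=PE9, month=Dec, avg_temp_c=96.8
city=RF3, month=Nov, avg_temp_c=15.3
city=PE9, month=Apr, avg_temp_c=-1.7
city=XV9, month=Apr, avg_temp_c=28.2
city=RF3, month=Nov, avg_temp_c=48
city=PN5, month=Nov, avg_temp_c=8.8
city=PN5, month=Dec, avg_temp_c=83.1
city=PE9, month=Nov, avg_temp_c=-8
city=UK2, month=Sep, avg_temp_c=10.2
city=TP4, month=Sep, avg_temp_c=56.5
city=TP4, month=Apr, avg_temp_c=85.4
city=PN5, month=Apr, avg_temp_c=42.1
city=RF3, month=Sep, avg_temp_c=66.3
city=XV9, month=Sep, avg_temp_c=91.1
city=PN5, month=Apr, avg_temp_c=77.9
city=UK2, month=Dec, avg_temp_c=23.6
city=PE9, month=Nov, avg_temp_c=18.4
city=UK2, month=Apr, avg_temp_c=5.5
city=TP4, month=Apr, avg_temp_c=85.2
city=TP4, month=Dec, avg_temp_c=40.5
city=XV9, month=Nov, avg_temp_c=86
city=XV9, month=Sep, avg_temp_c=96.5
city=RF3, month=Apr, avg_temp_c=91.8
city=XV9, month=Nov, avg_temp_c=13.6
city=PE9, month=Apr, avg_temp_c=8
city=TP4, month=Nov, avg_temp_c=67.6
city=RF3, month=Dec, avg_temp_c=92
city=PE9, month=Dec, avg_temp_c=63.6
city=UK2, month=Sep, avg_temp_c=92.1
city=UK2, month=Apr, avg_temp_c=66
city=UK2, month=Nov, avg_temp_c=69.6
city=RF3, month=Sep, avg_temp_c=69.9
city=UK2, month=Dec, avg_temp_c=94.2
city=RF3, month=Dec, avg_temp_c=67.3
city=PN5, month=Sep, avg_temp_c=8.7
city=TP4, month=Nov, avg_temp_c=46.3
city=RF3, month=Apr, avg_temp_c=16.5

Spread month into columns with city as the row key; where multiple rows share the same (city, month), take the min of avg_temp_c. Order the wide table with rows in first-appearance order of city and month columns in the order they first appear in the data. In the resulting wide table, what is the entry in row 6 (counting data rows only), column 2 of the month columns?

With rows in first-appearance order of city, row 6 is city=RF3. month columns in first-appearance order: Dec, Sep, Nov, Apr; column 2 is Sep.
Long rows with city=RF3, month=Sep: min(66.3, 69.9) = 66.3.

66.3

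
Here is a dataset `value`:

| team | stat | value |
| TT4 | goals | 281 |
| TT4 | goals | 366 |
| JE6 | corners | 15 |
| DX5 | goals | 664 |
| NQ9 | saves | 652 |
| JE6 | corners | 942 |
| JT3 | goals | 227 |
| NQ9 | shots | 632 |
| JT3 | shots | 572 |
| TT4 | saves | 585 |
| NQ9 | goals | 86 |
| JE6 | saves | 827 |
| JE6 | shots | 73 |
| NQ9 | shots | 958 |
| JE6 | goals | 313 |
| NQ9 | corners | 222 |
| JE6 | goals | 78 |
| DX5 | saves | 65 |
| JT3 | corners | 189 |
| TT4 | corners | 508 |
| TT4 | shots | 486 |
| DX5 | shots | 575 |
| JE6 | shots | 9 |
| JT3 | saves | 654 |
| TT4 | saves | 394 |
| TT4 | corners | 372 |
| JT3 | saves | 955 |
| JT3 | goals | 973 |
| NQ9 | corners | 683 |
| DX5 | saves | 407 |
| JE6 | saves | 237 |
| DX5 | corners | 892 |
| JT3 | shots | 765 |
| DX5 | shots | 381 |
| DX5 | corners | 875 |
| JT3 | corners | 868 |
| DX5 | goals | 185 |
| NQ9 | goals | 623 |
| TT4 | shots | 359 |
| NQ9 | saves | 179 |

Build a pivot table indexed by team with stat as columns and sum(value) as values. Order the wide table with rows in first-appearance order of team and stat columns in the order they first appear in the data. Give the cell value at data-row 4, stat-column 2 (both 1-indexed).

With rows in first-appearance order of team, row 4 is team=NQ9. stat columns in first-appearance order: goals, corners, saves, shots; column 2 is corners.
Long rows with team=NQ9, stat=corners: 222 + 683 = 905.

905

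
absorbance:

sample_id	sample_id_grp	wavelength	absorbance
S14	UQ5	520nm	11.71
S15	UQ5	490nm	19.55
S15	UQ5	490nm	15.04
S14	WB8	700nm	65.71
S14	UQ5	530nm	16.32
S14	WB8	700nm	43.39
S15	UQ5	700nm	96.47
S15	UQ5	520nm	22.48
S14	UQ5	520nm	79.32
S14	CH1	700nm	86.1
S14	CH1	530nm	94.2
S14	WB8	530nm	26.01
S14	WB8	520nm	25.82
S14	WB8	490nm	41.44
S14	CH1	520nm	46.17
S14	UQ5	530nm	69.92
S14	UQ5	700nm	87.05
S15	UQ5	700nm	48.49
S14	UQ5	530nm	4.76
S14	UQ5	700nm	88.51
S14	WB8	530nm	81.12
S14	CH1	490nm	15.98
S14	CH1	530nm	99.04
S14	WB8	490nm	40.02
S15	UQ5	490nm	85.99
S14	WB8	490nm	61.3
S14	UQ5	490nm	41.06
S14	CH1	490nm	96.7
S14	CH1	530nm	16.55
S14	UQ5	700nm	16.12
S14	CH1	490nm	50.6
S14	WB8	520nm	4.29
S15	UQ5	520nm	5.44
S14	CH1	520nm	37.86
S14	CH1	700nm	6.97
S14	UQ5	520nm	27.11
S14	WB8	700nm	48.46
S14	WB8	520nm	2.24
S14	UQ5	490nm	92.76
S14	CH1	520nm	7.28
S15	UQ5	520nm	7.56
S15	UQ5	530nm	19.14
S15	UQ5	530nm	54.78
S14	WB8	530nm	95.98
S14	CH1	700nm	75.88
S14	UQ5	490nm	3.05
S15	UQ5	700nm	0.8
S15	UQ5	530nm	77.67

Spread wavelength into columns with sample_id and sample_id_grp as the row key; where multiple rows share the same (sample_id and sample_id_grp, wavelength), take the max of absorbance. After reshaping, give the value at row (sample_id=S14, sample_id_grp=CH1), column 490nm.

96.7

Rows with sample_id=S14, sample_id_grp=CH1 and wavelength=490nm: absorbance values are 15.98, 96.7, 50.6.
max(15.98, 96.7, 50.6) = 96.7.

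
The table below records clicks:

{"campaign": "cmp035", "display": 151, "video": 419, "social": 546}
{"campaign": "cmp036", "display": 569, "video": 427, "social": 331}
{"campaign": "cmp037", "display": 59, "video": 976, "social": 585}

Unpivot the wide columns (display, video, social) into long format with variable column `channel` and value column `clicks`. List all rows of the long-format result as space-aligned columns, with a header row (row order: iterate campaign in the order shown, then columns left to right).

Each (campaign, column) pair becomes one row: 3 × 3 = 9 rows.
For example, (cmp035, display) → clicks=151.

campaign  channel  clicks
cmp035    display  151   
cmp035    video    419   
cmp035    social   546   
cmp036    display  569   
cmp036    video    427   
cmp036    social   331   
cmp037    display  59    
cmp037    video    976   
cmp037    social   585   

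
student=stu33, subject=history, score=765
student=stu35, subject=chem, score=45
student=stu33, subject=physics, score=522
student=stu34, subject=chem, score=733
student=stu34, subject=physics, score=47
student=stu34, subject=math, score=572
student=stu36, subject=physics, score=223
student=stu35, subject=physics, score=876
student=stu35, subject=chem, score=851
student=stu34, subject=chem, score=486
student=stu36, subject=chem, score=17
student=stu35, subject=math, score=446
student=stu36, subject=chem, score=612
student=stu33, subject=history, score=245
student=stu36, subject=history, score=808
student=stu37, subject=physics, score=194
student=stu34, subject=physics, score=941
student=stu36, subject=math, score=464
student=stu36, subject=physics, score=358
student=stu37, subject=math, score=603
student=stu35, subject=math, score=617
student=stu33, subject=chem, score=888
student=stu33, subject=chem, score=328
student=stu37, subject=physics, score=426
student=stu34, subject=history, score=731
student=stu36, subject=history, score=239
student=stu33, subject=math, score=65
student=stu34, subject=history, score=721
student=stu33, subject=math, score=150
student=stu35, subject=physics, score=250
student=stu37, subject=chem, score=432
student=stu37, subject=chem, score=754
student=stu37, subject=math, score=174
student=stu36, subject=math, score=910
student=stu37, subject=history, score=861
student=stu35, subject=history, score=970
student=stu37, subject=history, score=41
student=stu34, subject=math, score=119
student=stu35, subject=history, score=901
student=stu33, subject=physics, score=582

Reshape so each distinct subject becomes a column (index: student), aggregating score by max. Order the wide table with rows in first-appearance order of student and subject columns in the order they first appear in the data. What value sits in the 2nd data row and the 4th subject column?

617

With rows in first-appearance order of student, row 2 is student=stu35. subject columns in first-appearance order: history, chem, physics, math; column 4 is math.
Long rows with student=stu35, subject=math: max(446, 617) = 617.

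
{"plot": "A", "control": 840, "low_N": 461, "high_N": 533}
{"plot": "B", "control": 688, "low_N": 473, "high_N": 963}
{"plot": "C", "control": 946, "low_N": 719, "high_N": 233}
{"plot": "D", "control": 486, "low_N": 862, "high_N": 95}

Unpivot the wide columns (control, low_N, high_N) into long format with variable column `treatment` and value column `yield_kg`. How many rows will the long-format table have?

12

4 plot values × 3 melted columns = 12 rows.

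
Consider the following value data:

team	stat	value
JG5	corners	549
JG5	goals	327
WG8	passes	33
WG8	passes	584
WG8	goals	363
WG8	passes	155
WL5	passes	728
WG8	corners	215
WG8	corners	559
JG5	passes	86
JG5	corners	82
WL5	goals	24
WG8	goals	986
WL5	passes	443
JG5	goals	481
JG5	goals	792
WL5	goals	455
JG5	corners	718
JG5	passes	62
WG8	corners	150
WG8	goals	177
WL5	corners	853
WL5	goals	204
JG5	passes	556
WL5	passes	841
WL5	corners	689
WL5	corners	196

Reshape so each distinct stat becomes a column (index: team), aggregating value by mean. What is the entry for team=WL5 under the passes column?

Rows with team=WL5 and stat=passes: value values are 728, 443, 841.
(728 + 443 + 841) / 3 = 670.67.

670.67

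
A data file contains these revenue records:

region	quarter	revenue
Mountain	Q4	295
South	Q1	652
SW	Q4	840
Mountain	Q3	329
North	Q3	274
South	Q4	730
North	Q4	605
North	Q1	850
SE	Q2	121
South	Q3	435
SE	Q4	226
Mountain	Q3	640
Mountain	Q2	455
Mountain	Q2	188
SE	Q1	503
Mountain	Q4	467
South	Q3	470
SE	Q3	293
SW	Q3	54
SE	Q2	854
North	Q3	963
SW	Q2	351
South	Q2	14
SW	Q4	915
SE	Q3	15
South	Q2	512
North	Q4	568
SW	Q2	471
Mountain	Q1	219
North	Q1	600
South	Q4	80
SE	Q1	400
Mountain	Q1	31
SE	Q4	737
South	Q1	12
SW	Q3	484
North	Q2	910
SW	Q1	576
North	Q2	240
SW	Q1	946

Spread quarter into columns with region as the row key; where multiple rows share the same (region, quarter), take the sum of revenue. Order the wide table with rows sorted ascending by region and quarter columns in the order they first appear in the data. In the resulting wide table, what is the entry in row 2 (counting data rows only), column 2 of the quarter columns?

With rows sorted ascending by region, row 2 is region=North. quarter columns in first-appearance order: Q4, Q1, Q3, Q2; column 2 is Q1.
Long rows with region=North, quarter=Q1: 850 + 600 = 1450.

1450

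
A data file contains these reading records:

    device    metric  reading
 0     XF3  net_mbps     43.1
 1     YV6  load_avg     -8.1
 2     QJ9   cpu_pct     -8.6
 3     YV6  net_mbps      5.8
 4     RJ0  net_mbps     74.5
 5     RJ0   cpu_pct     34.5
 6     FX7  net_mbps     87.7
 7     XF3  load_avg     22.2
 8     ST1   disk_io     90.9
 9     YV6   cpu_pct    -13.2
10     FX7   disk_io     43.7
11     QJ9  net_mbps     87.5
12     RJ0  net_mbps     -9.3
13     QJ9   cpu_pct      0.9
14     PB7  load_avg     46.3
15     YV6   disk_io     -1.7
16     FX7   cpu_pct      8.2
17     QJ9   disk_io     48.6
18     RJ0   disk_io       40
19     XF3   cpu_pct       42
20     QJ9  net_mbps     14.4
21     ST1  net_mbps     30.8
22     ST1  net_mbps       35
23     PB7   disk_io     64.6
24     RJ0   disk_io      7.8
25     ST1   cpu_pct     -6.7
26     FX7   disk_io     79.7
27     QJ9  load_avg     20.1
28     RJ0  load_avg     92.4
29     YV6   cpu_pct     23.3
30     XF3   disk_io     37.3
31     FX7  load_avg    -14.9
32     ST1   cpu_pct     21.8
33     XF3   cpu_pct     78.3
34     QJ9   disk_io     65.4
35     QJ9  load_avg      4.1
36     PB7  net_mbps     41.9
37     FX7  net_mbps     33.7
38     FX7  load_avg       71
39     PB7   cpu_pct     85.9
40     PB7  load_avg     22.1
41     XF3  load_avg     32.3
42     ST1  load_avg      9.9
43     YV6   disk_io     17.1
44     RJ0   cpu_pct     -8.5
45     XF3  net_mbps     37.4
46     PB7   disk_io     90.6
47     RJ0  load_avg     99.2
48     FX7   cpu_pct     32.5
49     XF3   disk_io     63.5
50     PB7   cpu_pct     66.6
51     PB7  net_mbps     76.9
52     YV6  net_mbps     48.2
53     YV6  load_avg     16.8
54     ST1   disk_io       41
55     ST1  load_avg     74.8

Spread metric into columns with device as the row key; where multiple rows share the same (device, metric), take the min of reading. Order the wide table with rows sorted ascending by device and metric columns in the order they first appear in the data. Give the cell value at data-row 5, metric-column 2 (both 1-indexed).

With rows sorted ascending by device, row 5 is device=ST1. metric columns in first-appearance order: net_mbps, load_avg, cpu_pct, disk_io; column 2 is load_avg.
Long rows with device=ST1, metric=load_avg: min(9.9, 74.8) = 9.9.

9.9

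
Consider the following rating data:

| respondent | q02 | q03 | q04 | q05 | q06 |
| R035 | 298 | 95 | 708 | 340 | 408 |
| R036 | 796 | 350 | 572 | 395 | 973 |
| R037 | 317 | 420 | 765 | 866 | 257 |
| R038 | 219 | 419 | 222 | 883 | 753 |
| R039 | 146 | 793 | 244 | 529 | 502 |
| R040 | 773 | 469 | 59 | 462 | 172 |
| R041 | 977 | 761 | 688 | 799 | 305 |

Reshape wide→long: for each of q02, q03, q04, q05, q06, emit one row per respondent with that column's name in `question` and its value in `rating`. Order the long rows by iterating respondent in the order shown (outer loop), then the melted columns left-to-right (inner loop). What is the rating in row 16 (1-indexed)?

35 rows total (7 × 5). Row 16: index ⌊(16-1)/5⌋ = 3 into respondent → R038; (16-1) mod 5 = 0 into the melted columns → q02.
So row 16 is (R038, q02, 219); rating = 219.

219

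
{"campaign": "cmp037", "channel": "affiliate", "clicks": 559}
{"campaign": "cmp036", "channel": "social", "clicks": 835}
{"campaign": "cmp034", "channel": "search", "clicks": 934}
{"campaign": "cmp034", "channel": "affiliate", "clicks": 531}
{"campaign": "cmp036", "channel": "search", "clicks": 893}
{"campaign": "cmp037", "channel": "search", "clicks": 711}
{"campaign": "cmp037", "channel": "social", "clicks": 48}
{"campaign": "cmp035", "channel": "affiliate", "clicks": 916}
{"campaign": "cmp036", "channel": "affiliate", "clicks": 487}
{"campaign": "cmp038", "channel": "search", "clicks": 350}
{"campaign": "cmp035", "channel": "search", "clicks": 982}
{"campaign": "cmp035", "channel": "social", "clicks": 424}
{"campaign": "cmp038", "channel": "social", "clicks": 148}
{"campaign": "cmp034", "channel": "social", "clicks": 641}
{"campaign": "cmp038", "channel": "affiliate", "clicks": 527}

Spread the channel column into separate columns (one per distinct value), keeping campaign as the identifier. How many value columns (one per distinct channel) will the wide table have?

3

3 distinct channel values: social, search, affiliate.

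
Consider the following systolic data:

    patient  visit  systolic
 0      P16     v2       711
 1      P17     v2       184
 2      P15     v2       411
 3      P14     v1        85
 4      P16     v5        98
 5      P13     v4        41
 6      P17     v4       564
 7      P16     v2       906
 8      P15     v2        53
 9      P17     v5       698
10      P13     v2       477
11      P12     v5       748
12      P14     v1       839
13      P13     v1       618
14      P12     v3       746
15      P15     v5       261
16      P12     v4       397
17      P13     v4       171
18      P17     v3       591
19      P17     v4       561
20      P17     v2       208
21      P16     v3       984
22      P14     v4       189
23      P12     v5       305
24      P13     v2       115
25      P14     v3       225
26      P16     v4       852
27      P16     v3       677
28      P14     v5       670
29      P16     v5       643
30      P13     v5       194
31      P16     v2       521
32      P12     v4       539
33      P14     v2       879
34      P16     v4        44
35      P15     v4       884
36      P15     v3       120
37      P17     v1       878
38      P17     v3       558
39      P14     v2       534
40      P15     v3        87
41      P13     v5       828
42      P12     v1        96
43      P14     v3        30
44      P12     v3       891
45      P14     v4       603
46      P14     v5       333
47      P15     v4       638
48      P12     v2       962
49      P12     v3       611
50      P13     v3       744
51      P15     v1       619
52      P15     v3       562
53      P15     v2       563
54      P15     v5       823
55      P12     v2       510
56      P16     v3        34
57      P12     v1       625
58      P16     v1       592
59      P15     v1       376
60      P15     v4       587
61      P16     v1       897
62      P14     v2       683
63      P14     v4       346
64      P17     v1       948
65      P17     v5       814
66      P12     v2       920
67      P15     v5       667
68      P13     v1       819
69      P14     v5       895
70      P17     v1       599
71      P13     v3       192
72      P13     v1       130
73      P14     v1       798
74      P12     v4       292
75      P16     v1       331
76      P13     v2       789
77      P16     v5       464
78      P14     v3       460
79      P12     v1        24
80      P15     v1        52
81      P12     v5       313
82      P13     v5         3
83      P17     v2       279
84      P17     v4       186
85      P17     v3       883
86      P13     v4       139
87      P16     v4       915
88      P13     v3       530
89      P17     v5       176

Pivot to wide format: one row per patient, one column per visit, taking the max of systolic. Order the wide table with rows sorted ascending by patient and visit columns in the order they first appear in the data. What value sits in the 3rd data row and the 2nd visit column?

With rows sorted ascending by patient, row 3 is patient=P14. visit columns in first-appearance order: v2, v1, v5, v4, v3; column 2 is v1.
Long rows with patient=P14, visit=v1: max(85, 839, 798) = 839.

839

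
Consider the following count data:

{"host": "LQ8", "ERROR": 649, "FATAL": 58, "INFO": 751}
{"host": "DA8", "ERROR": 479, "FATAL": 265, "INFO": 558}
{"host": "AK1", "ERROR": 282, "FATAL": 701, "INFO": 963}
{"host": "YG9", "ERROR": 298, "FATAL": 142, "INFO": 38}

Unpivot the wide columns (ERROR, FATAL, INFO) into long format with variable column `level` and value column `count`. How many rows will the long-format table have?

12

4 host values × 3 melted columns = 12 rows.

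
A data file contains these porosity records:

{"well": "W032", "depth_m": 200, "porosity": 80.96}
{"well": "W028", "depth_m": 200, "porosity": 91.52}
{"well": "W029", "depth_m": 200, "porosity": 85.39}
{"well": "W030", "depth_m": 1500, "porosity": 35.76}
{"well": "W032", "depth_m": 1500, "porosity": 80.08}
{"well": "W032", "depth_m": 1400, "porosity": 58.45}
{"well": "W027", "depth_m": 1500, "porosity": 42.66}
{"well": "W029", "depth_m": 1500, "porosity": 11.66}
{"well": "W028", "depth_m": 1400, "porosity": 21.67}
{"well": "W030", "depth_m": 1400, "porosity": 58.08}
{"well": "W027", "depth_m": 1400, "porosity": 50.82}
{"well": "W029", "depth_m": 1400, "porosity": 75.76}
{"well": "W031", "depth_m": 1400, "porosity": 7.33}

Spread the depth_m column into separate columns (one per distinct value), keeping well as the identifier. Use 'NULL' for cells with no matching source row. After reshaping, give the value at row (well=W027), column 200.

No long-format row has well=W027 and depth_m=200, so the cell is NULL.

NULL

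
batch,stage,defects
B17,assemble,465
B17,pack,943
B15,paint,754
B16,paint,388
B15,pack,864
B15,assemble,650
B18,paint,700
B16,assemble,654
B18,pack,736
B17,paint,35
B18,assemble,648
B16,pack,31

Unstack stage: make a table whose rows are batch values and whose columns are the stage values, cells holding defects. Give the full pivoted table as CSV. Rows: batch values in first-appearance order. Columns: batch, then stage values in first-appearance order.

Columns: batch plus the 3 distinct stage values (assemble, pack, paint).
For example, row B17 column assemble takes defects=465 from the long row (B17, assemble).

batch,assemble,pack,paint
B17,465,943,35
B15,650,864,754
B16,654,31,388
B18,648,736,700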